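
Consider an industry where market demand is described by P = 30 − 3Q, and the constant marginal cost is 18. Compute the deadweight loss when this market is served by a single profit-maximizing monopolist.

DWL = 6

Perfect competition: P = MC = 18, so 30 − 3Q = 18 and Q = 4.
A monopolist chooses Q where MR = MC. MR = 30 − 6Q; setting this equal to 18 gives Q = 2 and P = 24.
DWL is the triangle between Q = 2 and Q = 4: ½·(4 − 2)·(24 − 18) = 6.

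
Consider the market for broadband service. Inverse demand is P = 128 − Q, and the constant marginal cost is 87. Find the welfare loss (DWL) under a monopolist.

DWL = 210.125

Under competition P = MC = 87, so Q = (128 − 87)/1 = 41.
Monopoly sets MR = MC: 128 − 2Q = 87 ⇒ Q = 20.5, P = 128 − 20.5 = 107.5.
DWL is the triangle between Q = 20.5 and Q = 41: ½·(41 − 20.5)·(107.5 − 87) = 210.125.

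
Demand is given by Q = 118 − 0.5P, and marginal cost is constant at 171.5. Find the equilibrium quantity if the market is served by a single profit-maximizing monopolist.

Q = 16.125

Inverting demand: P = 236 − 2Q.
The monopolist equates marginal revenue to marginal cost: 236 − 4Q = 171.5, so Q = 16.125. From demand, P = 203.75.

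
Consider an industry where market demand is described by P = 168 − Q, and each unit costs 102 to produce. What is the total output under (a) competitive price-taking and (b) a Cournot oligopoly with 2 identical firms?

Competition: Q = 66; Cournot: Q = 44

Perfect competition: P = MC = 102, so 168 − Q = 102 and Q = 66.
With 2 symmetric Cournot firms, each firm's FOC gives 168 − 3q = 102, so q = 22, Q = 2·22 = 44, and P = 124.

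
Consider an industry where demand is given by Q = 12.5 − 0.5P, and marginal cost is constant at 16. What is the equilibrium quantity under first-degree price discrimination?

Q = 4.5

Inverting demand: P = 25 − 2Q.
A perfectly discriminating monopolist sells every unit with P(Q) ≥ MC(Q), so output equals the competitive quantity Q = 4.5. Each buyer pays their reservation price, so CS = 0 and the firm captures all surplus.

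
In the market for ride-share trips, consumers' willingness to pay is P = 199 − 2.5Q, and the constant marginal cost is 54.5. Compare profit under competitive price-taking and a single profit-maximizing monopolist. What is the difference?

Perfect competition: P = MC = 54.5, so 199 − 2.5Q = 54.5 and Q = 57.8.
Profit = (54.5 − 54.5)·57.8 = 0.
The monopolist equates marginal revenue to marginal cost: 199 − 5Q = 54.5, so Q = 28.9. From demand, P = 126.75.
Profit = (126.75 − 54.5)·28.9 = 2088.025.
Change in profit: 2088.025 − 0 = 2088.025.

Profit rises by 2088.025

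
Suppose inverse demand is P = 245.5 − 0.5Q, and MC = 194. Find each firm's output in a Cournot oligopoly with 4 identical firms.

In a 4-firm Cournot equilibrium, symmetry and the first-order condition give q = (245.5 − 194)/(2.5) = 20.6. So Q = 82.4 and P = 204.3.

q_i = 20.6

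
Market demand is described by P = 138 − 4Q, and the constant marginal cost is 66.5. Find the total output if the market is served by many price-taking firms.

Competitive firms price at marginal cost: P = 66.5, giving Q = 17.875.

Q = 17.875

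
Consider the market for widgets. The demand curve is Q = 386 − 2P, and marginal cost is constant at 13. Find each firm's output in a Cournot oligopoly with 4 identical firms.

Inverting demand: P = 193 − 0.5Q.
Cournot with 4 identical firms: the symmetric best-response condition is 193 − 2.5q = 13. Each firm produces q = 72, total output Q = 288, price P = 49.

q_i = 72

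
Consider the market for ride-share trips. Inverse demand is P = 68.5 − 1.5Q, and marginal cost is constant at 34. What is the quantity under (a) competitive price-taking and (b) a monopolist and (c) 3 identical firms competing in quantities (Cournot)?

Perfect competition: P = MC = 34, so 68.5 − 1.5Q = 34 and Q = 23.
Monopoly sets MR = MC: 68.5 − 3Q = 34 ⇒ Q = 11.5, P = 68.5 − 1.5·11.5 = 51.25.
Cournot with 3 identical firms: the symmetric best-response condition is 68.5 − 6q = 34. Each firm produces q = 5.75, total output Q = 17.25, price P = 42.625.

Competition: Q = 23; Monopoly: Q = 11.5; Cournot: Q = 17.25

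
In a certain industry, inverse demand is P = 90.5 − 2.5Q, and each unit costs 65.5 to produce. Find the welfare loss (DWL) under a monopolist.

DWL = 31.25

Competitive firms price at marginal cost: P = 65.5, giving Q = 10.
A monopolist chooses Q where MR = MC. MR = 90.5 − 5Q; setting this equal to 65.5 gives Q = 5 and P = 78.
DWL is the triangle between Q = 5 and Q = 10: ½·(10 − 5)·(78 − 65.5) = 31.25.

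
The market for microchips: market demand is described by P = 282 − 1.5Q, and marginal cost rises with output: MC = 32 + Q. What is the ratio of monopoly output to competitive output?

Q_m/Q_c = 0.625

The monopolist equates marginal revenue to marginal cost: 282 − 3Q = 32 + Q, so Q = 62.5. From demand, P = 188.25.
Competitive equilibrium sets price equal to marginal cost: 282 − 1.5Q = 32 + Q, so Q = 100 and P = 132.
Ratio Q_m/Q_c = 62.5/100 = 0.625.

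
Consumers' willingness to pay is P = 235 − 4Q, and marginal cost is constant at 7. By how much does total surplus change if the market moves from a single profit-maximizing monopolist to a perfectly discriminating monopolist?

TS rises by 1624.5

Monopoly sets MR = MC: 235 − 8Q = 7 ⇒ Q = 28.5, P = 235 − 4·28.5 = 121.
CS = ½·(235 − 121)·28.5 = 1624.5; PS = (121 − 7)·28.5 = 3249; TS = 4873.5.
With perfect price discrimination, output is the efficient level Q = 57 (where demand meets MC), but every buyer pays their willingness to pay: CS = 0 and PS = total surplus.
TS = 6498 (equal to competitive TS).
Change in total surplus: 6498 − 4873.5 = 1624.5.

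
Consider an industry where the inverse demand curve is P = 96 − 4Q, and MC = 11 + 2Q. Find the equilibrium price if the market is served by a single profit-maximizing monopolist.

P = 62

A monopolist chooses Q where MR = MC. MR = 96 − 8Q; setting this equal to 11 + 2Q gives Q = 8.5 and P = 62.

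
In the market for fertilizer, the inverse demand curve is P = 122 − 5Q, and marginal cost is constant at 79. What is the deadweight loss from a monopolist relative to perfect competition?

Competitive firms price at marginal cost: P = 79, giving Q = 8.6.
The monopolist equates marginal revenue to marginal cost: 122 − 10Q = 79, so Q = 4.3. From demand, P = 100.5.
DWL is the triangle between Q = 4.3 and Q = 8.6: ½·(8.6 − 4.3)·(100.5 − 79) = 46.225.

DWL = 46.225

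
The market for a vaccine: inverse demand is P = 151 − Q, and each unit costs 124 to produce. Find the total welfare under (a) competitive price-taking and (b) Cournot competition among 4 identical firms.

Competitive firms price at marginal cost: P = 124, giving Q = 27.
CS = ½·(151 − 124)·27 = 364.5; PS = (124 − 124)·27 = 0; TS = 364.5.
In a 4-firm Cournot equilibrium, symmetry and the first-order condition give q = (151 − 124)/(5) = 5.4. So Q = 21.6 and P = 129.4.
CS = ½·(151 − 129.4)·21.6 = 233.28; PS = (129.4 − 124)·21.6 = 116.64; TS = 349.92.

Competition: TS = 364.5; Cournot: TS = 349.92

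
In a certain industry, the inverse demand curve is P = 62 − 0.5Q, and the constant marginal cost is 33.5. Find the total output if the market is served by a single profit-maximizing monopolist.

Q = 28.5

The monopolist equates marginal revenue to marginal cost: 62 − Q = 33.5, so Q = 28.5. From demand, P = 47.75.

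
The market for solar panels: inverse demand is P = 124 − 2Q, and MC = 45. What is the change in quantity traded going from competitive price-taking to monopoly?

Q falls by 19.75

Under competition P = MC = 45, so Q = (124 − 45)/2 = 39.5.
The monopolist equates marginal revenue to marginal cost: 124 − 4Q = 45, so Q = 19.75. From demand, P = 84.5.
Change in quantity traded: 19.75 − 39.5 = −19.75.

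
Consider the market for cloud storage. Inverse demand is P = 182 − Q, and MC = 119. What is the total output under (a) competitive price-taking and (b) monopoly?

Under competition P = MC = 119, so Q = (182 − 119)/1 = 63.
Monopoly sets MR = MC: 182 − 2Q = 119 ⇒ Q = 31.5, P = 182 − 31.5 = 150.5.

Competition: Q = 63; Monopoly: Q = 31.5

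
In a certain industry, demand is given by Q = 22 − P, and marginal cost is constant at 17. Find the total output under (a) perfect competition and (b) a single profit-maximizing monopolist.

Competition: Q = 5; Monopoly: Q = 2.5

Inverting demand: P = 22 − Q.
Perfect competition: P = MC = 17, so 22 − Q = 17 and Q = 5.
Monopoly sets MR = MC: 22 − 2Q = 17 ⇒ Q = 2.5, P = 22 − 2.5 = 19.5.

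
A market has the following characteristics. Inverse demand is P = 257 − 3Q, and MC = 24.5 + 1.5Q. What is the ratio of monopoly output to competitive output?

Monopoly sets MR = MC: 257 − 6Q = 24.5 + 1.5Q ⇒ Q = 31, P = 257 − 3·31 = 164.
Under competition P = MC: 257 − 3Q = 24.5 + 1.5Q ⇒ Q = 155/3, P = 102.
Ratio Q_m/Q_c = 31/(155/3) = 0.6.

Q_m/Q_c = 0.6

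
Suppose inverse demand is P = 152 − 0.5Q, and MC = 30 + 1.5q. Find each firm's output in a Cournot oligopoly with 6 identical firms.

q_i = 24.4

With 6 symmetric Cournot firms, each firm's FOC gives 152 − 3.5q = 30 + 1.5q, so q = 24.4, Q = 6·24.4 = 146.4, and P = 78.8.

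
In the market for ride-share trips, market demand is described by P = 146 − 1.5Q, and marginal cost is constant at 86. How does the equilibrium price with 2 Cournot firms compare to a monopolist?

With 2 symmetric Cournot firms, each firm's FOC gives 146 − 4.5q = 86, so q = 40/3, Q = 2·40/3 = 80/3, and P = 106.
The monopolist equates marginal revenue to marginal cost: 146 − 3Q = 86, so Q = 20. From demand, P = 116.

Cournot: P = 106; Monopoly: P = 116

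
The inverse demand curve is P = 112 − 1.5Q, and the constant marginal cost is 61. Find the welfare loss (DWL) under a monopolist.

DWL = 216.75

Perfect competition: P = MC = 61, so 112 − 1.5Q = 61 and Q = 34.
A monopolist chooses Q where MR = MC. MR = 112 − 3Q; setting this equal to 61 gives Q = 17 and P = 86.5.
DWL is the triangle between Q = 17 and Q = 34: ½·(34 − 17)·(86.5 − 61) = 216.75.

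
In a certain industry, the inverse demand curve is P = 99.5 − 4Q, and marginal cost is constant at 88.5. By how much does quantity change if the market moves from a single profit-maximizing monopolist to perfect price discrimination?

Monopoly sets MR = MC: 99.5 − 8Q = 88.5 ⇒ Q = 1.375, P = 99.5 − 4·1.375 = 94.
With perfect price discrimination, output is the efficient level Q = 2.75 (where demand meets MC), but every buyer pays their willingness to pay: CS = 0 and PS = total surplus.
Change in quantity: 2.75 − 1.375 = 1.375.

Q rises by 1.375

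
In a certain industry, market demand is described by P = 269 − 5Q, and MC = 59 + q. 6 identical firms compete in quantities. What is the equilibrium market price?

Cournot with 6 identical firms: the symmetric best-response condition is 269 − 35q = 59 + q. Each firm produces q = 35/6, total output Q = 35, price P = 94.

P = 94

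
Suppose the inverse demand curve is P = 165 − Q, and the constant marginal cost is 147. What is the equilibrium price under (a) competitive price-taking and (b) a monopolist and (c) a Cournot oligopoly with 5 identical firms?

Competition: P = 147; Monopoly: P = 156; Cournot: P = 150

Competitive firms price at marginal cost: P = 147, giving Q = 18.
The monopolist equates marginal revenue to marginal cost: 165 − 2Q = 147, so Q = 9. From demand, P = 156.
In a 5-firm Cournot equilibrium, symmetry and the first-order condition give q = (165 − 147)/(6) = 3. So Q = 15 and P = 150.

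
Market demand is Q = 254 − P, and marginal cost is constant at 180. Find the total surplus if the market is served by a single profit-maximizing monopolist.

Inverting demand: P = 254 − Q.
A monopolist chooses Q where MR = MC. MR = 254 − 2Q; setting this equal to 180 gives Q = 37 and P = 217.
CS = ½·(254 − 217)·37 = 684.5; PS = (217 − 180)·37 = 1369; TS = 2053.5.

TS = 2053.5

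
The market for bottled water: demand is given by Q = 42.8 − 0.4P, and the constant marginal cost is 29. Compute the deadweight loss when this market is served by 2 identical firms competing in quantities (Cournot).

Inverting demand: P = 107 − 2.5Q.
Perfect competition: P = MC = 29, so 107 − 2.5Q = 29 and Q = 31.2.
In a 2-firm Cournot equilibrium, symmetry and the first-order condition give q = (107 − 29)/(7.5) = 10.4. So Q = 20.8 and P = 55.
DWL is the triangle between Q = 20.8 and Q = 31.2: ½·(31.2 − 20.8)·(55 − 29) = 135.2.

DWL = 135.2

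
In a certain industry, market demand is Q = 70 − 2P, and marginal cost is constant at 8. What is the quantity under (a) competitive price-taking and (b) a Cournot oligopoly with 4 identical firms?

Inverting demand: P = 35 − 0.5Q.
Competitive firms price at marginal cost: P = 8, giving Q = 54.
In a 4-firm Cournot equilibrium, symmetry and the first-order condition give q = (35 − 8)/(2.5) = 10.8. So Q = 43.2 and P = 13.4.

Competition: Q = 54; Cournot: Q = 43.2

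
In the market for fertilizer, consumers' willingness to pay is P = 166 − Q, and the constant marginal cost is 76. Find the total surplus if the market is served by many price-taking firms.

Perfect competition: P = MC = 76, so 166 − Q = 76 and Q = 90.
CS = ½·(166 − 76)·90 = 4050; PS = (76 − 76)·90 = 0; TS = 4050.

TS = 4050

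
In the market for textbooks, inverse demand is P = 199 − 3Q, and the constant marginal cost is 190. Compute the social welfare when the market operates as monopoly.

TS = 10.125

A monopolist chooses Q where MR = MC. MR = 199 − 6Q; setting this equal to 190 gives Q = 1.5 and P = 194.5.
CS = ½·(199 − 194.5)·1.5 = 3.375; PS = (194.5 − 190)·1.5 = 6.75; TS = 10.125.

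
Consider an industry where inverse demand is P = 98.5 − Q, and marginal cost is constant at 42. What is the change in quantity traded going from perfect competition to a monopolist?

Perfect competition: P = MC = 42, so 98.5 − Q = 42 and Q = 56.5.
The monopolist equates marginal revenue to marginal cost: 98.5 − 2Q = 42, so Q = 28.25. From demand, P = 70.25.
Change in quantity traded: 28.25 − 56.5 = −28.25.

Q falls by 28.25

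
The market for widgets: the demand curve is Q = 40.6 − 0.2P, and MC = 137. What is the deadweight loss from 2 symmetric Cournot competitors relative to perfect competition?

Inverting demand: P = 203 − 5Q.
Under competition P = MC = 137, so Q = (203 − 137)/5 = 13.2.
Cournot with 2 identical firms: the symmetric best-response condition is 203 − 15q = 137. Each firm produces q = 4.4, total output Q = 8.8, price P = 159.
DWL is the triangle between Q = 8.8 and Q = 13.2: ½·(13.2 − 8.8)·(159 − 137) = 48.4.

DWL = 48.4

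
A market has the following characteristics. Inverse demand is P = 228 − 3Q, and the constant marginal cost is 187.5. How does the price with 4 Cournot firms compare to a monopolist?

With 4 symmetric Cournot firms, each firm's FOC gives 228 − 15q = 187.5, so q = 2.7, Q = 4·2.7 = 10.8, and P = 195.6.
The monopolist equates marginal revenue to marginal cost: 228 − 6Q = 187.5, so Q = 6.75. From demand, P = 207.75.

Cournot: P = 195.6; Monopoly: P = 207.75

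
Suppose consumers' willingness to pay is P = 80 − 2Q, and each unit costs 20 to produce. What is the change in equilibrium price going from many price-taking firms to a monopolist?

Under competition P = MC = 20, so Q = (80 − 20)/2 = 30.
The monopolist equates marginal revenue to marginal cost: 80 − 4Q = 20, so Q = 15. From demand, P = 50.
Change in equilibrium price: 50 − 20 = 30.

Equilibrium price rises by 30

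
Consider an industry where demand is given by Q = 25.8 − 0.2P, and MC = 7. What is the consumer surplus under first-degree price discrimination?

Inverting demand: P = 129 − 5Q.
With perfect price discrimination, output is the efficient level Q = 24.4 (where demand meets MC), but every buyer pays their willingness to pay: CS = 0 and PS = total surplus.
CS = 0.

CS = 0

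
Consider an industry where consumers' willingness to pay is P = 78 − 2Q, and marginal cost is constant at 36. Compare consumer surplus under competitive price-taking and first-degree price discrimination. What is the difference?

Consumer surplus falls by 441

Competitive firms price at marginal cost: P = 36, giving Q = 21.
CS = ½·(78 − 36)·21 = 441.
Under first-degree price discrimination the firm charges each unit its demand price and produces up to where P = MC, i.e. Q = 21. Consumer surplus is zero; producer surplus equals total surplus.
CS = 0.
Change in consumer surplus: 0 − 441 = −441.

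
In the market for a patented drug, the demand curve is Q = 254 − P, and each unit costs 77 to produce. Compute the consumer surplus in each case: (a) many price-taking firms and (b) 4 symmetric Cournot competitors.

Competition: CS = 15664.5; Cournot: CS = 10025.28

Inverting demand: P = 254 − Q.
Competitive firms price at marginal cost: P = 77, giving Q = 177.
CS = ½·(254 − 77)·177 = 15664.5.
Cournot with 4 identical firms: the symmetric best-response condition is 254 − 5q = 77. Each firm produces q = 35.4, total output Q = 141.6, price P = 112.4.
CS = ½·(254 − 112.4)·141.6 = 10025.28.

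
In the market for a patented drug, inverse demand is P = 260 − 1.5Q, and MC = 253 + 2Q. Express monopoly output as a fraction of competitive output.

Q_m/Q_c = 0.7

The monopolist equates marginal revenue to marginal cost: 260 − 3Q = 253 + 2Q, so Q = 1.4. From demand, P = 257.9.
Under competition P = MC: 260 − 1.5Q = 253 + 2Q ⇒ Q = 2, P = 257.
Ratio Q_m/Q_c = 1.4/2 = 0.7.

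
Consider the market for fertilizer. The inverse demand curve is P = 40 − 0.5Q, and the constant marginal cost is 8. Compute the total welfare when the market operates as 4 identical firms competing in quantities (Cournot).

With 4 symmetric Cournot firms, each firm's FOC gives 40 − 2.5q = 8, so q = 12.8, Q = 4·12.8 = 51.2, and P = 14.4.
CS = ½·(40 − 14.4)·51.2 = 655.36; PS = (14.4 − 8)·51.2 = 327.68; TS = 983.04.

TS = 983.04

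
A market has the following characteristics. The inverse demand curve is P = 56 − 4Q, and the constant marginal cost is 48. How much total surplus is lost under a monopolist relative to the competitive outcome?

Competitive firms price at marginal cost: P = 48, giving Q = 2.
The monopolist equates marginal revenue to marginal cost: 56 − 8Q = 48, so Q = 1. From demand, P = 52.
DWL is the triangle between Q = 1 and Q = 2: ½·(2 − 1)·(52 − 48) = 2.

DWL = 2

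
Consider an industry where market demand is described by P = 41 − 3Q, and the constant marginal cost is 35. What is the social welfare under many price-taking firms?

TS = 6

Competitive firms price at marginal cost: P = 35, giving Q = 2.
CS = ½·(41 − 35)·2 = 6; PS = (35 − 35)·2 = 0; TS = 6.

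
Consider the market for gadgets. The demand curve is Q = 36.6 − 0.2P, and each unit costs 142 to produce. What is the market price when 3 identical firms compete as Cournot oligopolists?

P = 152.25

Inverting demand: P = 183 − 5Q.
In a 3-firm Cournot equilibrium, symmetry and the first-order condition give q = (183 − 142)/(20) = 2.05. So Q = 6.15 and P = 152.25.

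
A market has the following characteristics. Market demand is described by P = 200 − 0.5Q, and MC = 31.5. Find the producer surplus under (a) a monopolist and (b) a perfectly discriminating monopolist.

A monopolist chooses Q where MR = MC. MR = 200 − Q; setting this equal to 31.5 gives Q = 168.5 and P = 115.75.
PS = (115.75 − 31.5)·168.5 = 14196.125.
A perfectly discriminating monopolist sells every unit with P(Q) ≥ MC(Q), so output equals the competitive quantity Q = 337. Each buyer pays their reservation price, so CS = 0 and the firm captures all surplus.
PS = ½·(200 − 31.5)·337 = 28392.25.

Monopoly: PS = 14196.125; Perfect PD: PS = 28392.25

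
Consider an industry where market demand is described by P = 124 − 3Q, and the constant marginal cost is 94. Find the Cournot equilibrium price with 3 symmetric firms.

P = 101.5

Cournot with 3 identical firms: the symmetric best-response condition is 124 − 12q = 94. Each firm produces q = 2.5, total output Q = 7.5, price P = 101.5.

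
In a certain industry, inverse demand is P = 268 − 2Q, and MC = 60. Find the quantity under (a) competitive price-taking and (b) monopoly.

Competition: Q = 104; Monopoly: Q = 52

Competitive firms price at marginal cost: P = 60, giving Q = 104.
The monopolist equates marginal revenue to marginal cost: 268 − 4Q = 60, so Q = 52. From demand, P = 164.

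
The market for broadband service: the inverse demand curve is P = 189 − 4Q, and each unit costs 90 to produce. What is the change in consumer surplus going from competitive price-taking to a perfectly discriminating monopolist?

Perfect competition: P = MC = 90, so 189 − 4Q = 90 and Q = 24.75.
CS = ½·(189 − 90)·24.75 = 1225.125.
Under first-degree price discrimination the firm charges each unit its demand price and produces up to where P = MC, i.e. Q = 24.75. Consumer surplus is zero; producer surplus equals total surplus.
CS = 0.
Change in consumer surplus: 0 − 1225.125 = −1225.125.

CS falls by 1225.125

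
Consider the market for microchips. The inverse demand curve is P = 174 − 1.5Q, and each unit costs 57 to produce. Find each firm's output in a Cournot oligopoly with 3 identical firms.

Cournot with 3 identical firms: the symmetric best-response condition is 174 − 6q = 57. Each firm produces q = 19.5, total output Q = 58.5, price P = 86.25.

q_i = 19.5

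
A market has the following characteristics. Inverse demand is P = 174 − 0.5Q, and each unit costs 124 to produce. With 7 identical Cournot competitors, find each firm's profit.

π_i = 78.125

In a 7-firm Cournot equilibrium, symmetry and the first-order condition give q = (174 − 124)/(4) = 12.5. So Q = 87.5 and P = 130.25.
Each firm's profit = (130.25 − 124)·12.5 = 78.125.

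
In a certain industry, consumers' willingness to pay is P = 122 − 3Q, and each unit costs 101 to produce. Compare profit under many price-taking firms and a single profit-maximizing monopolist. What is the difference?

Perfect competition: P = MC = 101, so 122 − 3Q = 101 and Q = 7.
Profit = (101 − 101)·7 = 0.
A monopolist chooses Q where MR = MC. MR = 122 − 6Q; setting this equal to 101 gives Q = 3.5 and P = 111.5.
Profit = (111.5 − 101)·3.5 = 36.75.
Change in profit: 36.75 − 0 = 36.75.

Profit rises by 36.75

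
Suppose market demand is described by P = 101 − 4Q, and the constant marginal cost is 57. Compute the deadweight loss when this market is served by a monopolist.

DWL = 60.5

Under competition P = MC = 57, so Q = (101 − 57)/4 = 11.
The monopolist equates marginal revenue to marginal cost: 101 − 8Q = 57, so Q = 5.5. From demand, P = 79.
DWL is the triangle between Q = 5.5 and Q = 11: ½·(11 − 5.5)·(79 − 57) = 60.5.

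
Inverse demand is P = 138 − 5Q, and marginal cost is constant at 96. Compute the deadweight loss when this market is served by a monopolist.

DWL = 44.1

Competitive firms price at marginal cost: P = 96, giving Q = 8.4.
A monopolist chooses Q where MR = MC. MR = 138 − 10Q; setting this equal to 96 gives Q = 4.2 and P = 117.
DWL is the triangle between Q = 4.2 and Q = 8.4: ½·(8.4 − 4.2)·(117 − 96) = 44.1.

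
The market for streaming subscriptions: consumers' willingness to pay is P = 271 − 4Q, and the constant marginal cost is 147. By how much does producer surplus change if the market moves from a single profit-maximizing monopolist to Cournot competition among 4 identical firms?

PS falls by 345.96

Monopoly sets MR = MC: 271 − 8Q = 147 ⇒ Q = 15.5, P = 271 − 4·15.5 = 209.
PS = (209 − 147)·15.5 = 961.
With 4 symmetric Cournot firms, each firm's FOC gives 271 − 20q = 147, so q = 6.2, Q = 4·6.2 = 24.8, and P = 171.8.
PS = (171.8 − 147)·24.8 = 615.04.
Change in producer surplus: 615.04 − 961 = −345.96.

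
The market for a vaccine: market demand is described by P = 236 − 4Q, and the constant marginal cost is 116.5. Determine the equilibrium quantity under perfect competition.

Perfect competition: P = MC = 116.5, so 236 − 4Q = 116.5 and Q = 29.875.

Q = 29.875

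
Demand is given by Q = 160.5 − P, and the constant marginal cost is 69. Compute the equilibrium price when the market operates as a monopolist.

Inverting demand: P = 160.5 − Q.
Monopoly sets MR = MC: 160.5 − 2Q = 69 ⇒ Q = 45.75, P = 160.5 − 45.75 = 114.75.

P = 114.75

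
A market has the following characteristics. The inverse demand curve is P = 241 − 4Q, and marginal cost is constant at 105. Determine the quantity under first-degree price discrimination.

A perfectly discriminating monopolist sells every unit with P(Q) ≥ MC(Q), so output equals the competitive quantity Q = 34. Each buyer pays their reservation price, so CS = 0 and the firm captures all surplus.

Q = 34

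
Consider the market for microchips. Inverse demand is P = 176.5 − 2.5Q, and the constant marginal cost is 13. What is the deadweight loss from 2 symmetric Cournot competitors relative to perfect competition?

Competitive firms price at marginal cost: P = 13, giving Q = 65.4.
In a 2-firm Cournot equilibrium, symmetry and the first-order condition give q = (176.5 − 13)/(7.5) = 21.8. So Q = 43.6 and P = 67.5.
DWL is the triangle between Q = 43.6 and Q = 65.4: ½·(65.4 − 43.6)·(67.5 − 13) = 594.05.

DWL = 594.05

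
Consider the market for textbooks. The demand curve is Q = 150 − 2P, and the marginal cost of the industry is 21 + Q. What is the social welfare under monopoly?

TS = 911.25

Inverting demand: P = 75 − 0.5Q.
The monopolist equates marginal revenue to marginal cost: 75 − Q = 21 + Q, so Q = 27. From demand, P = 61.5.
CS = ½·(75 − 61.5)·27 = 182.25; PS = (61.5·27 − 21·27 − ½·1·27²) = 729; TS = 911.25.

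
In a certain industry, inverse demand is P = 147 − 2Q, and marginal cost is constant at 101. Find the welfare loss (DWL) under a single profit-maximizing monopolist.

DWL = 132.25

Perfect competition: P = MC = 101, so 147 − 2Q = 101 and Q = 23.
The monopolist equates marginal revenue to marginal cost: 147 − 4Q = 101, so Q = 11.5. From demand, P = 124.
DWL is the triangle between Q = 11.5 and Q = 23: ½·(23 − 11.5)·(124 − 101) = 132.25.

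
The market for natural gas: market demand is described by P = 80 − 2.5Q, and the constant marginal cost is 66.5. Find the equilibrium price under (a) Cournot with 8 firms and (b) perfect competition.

With 8 symmetric Cournot firms, each firm's FOC gives 80 − 22.5q = 66.5, so q = 0.6, Q = 8·0.6 = 4.8, and P = 68.
Competitive firms price at marginal cost: P = 66.5, giving Q = 5.4.

Cournot: P = 68; Competition: P = 66.5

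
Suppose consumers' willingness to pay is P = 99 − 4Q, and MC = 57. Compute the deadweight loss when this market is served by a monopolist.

Under competition P = MC = 57, so Q = (99 − 57)/4 = 10.5.
The monopolist equates marginal revenue to marginal cost: 99 − 8Q = 57, so Q = 5.25. From demand, P = 78.
DWL is the triangle between Q = 5.25 and Q = 10.5: ½·(10.5 − 5.25)·(78 − 57) = 55.125.

DWL = 55.125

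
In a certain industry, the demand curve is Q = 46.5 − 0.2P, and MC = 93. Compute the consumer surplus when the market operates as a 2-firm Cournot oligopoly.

CS = 864.9

Inverting demand: P = 232.5 − 5Q.
In a 2-firm Cournot equilibrium, symmetry and the first-order condition give q = (232.5 − 93)/(15) = 9.3. So Q = 18.6 and P = 139.5.
CS = ½·(232.5 − 139.5)·18.6 = 864.9.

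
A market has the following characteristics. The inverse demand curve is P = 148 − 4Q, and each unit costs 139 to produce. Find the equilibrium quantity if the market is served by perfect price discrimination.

Q = 2.25

A perfectly discriminating monopolist sells every unit with P(Q) ≥ MC(Q), so output equals the competitive quantity Q = 2.25. Each buyer pays their reservation price, so CS = 0 and the firm captures all surplus.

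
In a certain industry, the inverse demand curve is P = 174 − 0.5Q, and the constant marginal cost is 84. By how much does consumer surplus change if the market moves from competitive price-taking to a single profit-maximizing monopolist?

Competitive firms price at marginal cost: P = 84, giving Q = 180.
CS = ½·(174 − 84)·180 = 8100.
The monopolist equates marginal revenue to marginal cost: 174 − Q = 84, so Q = 90. From demand, P = 129.
CS = ½·(174 − 129)·90 = 2025.
Change in consumer surplus: 2025 − 8100 = −6075.

CS falls by 6075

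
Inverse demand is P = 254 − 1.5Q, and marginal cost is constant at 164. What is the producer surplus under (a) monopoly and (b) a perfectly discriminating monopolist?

Monopoly sets MR = MC: 254 − 3Q = 164 ⇒ Q = 30, P = 254 − 1.5·30 = 209.
PS = (209 − 164)·30 = 1350.
Under first-degree price discrimination the firm charges each unit its demand price and produces up to where P = MC, i.e. Q = 60. Consumer surplus is zero; producer surplus equals total surplus.
PS = ½·(254 − 164)·60 = 2700.

Monopoly: PS = 1350; Perfect PD: PS = 2700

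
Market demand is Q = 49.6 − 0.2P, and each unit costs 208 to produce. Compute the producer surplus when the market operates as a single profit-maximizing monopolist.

PS = 80

Inverting demand: P = 248 − 5Q.
A monopolist chooses Q where MR = MC. MR = 248 − 10Q; setting this equal to 208 gives Q = 4 and P = 228.
PS = (228 − 208)·4 = 80.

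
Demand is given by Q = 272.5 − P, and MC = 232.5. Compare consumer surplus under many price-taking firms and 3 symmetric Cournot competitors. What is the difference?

Inverting demand: P = 272.5 − Q.
Perfect competition: P = MC = 232.5, so 272.5 − Q = 232.5 and Q = 40.
CS = ½·(272.5 − 232.5)·40 = 800.
Cournot with 3 identical firms: the symmetric best-response condition is 272.5 − 4q = 232.5. Each firm produces q = 10, total output Q = 30, price P = 242.5.
CS = ½·(272.5 − 242.5)·30 = 450.
Change in consumer surplus: 450 − 800 = −350.

CS falls by 350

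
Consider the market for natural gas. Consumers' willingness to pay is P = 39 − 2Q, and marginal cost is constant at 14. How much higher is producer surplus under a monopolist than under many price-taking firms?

Under competition P = MC = 14, so Q = (39 − 14)/2 = 12.5.
PS = (14 − 14)·12.5 = 0.
The monopolist equates marginal revenue to marginal cost: 39 − 4Q = 14, so Q = 6.25. From demand, P = 26.5.
PS = (26.5 − 14)·6.25 = 78.125.
Change in producer surplus: 78.125 − 0 = 78.125.

PS rises by 78.125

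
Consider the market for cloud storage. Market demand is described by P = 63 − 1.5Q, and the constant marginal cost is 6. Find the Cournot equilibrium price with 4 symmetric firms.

P = 17.4

Cournot with 4 identical firms: the symmetric best-response condition is 63 − 7.5q = 6. Each firm produces q = 7.6, total output Q = 30.4, price P = 17.4.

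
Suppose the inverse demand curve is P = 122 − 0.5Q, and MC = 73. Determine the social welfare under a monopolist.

The monopolist equates marginal revenue to marginal cost: 122 − Q = 73, so Q = 49. From demand, P = 97.5.
CS = ½·(122 − 97.5)·49 = 600.25; PS = (97.5 − 73)·49 = 1200.5; TS = 1800.75.

TS = 1800.75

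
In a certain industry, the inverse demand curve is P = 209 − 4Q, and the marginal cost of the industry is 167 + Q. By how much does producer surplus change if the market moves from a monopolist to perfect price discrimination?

Producer surplus rises by 78.4

The monopolist equates marginal revenue to marginal cost: 209 − 8Q = 167 + Q, so Q = 14/3. From demand, P = 571/3.
PS = P·Q − VC(Q) = 571/3·14/3 − (167·14/3 + ½·1·(14/3)²) = 98.
Under first-degree price discrimination the firm charges each unit its demand price and produces up to where P = MC, i.e. Q = 8.4. Consumer surplus is zero; producer surplus equals total surplus.
PS = ½·(209 − 167)·8.4 = 176.4.
Change in producer surplus: 176.4 − 98 = 78.4.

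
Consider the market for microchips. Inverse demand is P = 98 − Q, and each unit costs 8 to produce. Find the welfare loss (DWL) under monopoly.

Perfect competition: P = MC = 8, so 98 − Q = 8 and Q = 90.
A monopolist chooses Q where MR = MC. MR = 98 − 2Q; setting this equal to 8 gives Q = 45 and P = 53.
DWL is the triangle between Q = 45 and Q = 90: ½·(90 − 45)·(53 − 8) = 1012.5.

DWL = 1012.5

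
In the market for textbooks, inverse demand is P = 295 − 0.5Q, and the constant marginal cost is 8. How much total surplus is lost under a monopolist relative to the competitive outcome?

Perfect competition: P = MC = 8, so 295 − 0.5Q = 8 and Q = 574.
The monopolist equates marginal revenue to marginal cost: 295 − Q = 8, so Q = 287. From demand, P = 151.5.
DWL is the triangle between Q = 287 and Q = 574: ½·(574 − 287)·(151.5 − 8) = 20592.25.

DWL = 20592.25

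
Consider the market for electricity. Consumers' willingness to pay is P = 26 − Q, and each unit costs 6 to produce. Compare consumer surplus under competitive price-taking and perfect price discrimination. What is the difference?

Competitive firms price at marginal cost: P = 6, giving Q = 20.
CS = ½·(26 − 6)·20 = 200.
A perfectly discriminating monopolist sells every unit with P(Q) ≥ MC(Q), so output equals the competitive quantity Q = 20. Each buyer pays their reservation price, so CS = 0 and the firm captures all surplus.
CS = 0.
Change in consumer surplus: 0 − 200 = −200.

Consumer surplus falls by 200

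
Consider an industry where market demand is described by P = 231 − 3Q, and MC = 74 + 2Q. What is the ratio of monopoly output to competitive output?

Q_m/Q_c = 0.625

Monopoly sets MR = MC: 231 − 6Q = 74 + 2Q ⇒ Q = 19.625, P = 231 − 3·19.625 = 172.125.
Under competition P = MC: 231 − 3Q = 74 + 2Q ⇒ Q = 31.4, P = 136.8.
Ratio Q_m/Q_c = 19.625/31.4 = 0.625.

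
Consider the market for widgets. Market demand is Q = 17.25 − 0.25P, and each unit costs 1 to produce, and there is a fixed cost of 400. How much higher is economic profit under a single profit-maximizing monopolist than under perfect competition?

Inverting demand: P = 69 − 4Q.
Perfect competition: P = MC = 1, so 69 − 4Q = 1 and Q = 17.
Profit = (1 − 1)·17 − 400 = −400.
A monopolist chooses Q where MR = MC. MR = 69 − 8Q; setting this equal to 1 gives Q = 8.5 and P = 35.
Profit = (35 − 1)·8.5 − 400 = −111.
Change in economic profit: −111 − −400 = 289.

π rises by 289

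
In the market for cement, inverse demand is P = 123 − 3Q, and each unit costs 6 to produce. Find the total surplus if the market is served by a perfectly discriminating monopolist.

Under first-degree price discrimination the firm charges each unit its demand price and produces up to where P = MC, i.e. Q = 39. Consumer surplus is zero; producer surplus equals total surplus.
TS = 2281.5 (equal to competitive TS).

TS = 2281.5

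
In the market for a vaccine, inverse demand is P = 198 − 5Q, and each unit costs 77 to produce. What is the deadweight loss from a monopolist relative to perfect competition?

DWL = 366.025

Competitive firms price at marginal cost: P = 77, giving Q = 24.2.
A monopolist chooses Q where MR = MC. MR = 198 − 10Q; setting this equal to 77 gives Q = 12.1 and P = 137.5.
DWL is the triangle between Q = 12.1 and Q = 24.2: ½·(24.2 − 12.1)·(137.5 − 77) = 366.025.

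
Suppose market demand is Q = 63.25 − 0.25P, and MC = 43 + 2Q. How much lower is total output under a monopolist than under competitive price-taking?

Inverting demand: P = 253 − 4Q.
Under competition P = MC: 253 − 4Q = 43 + 2Q ⇒ Q = 35, P = 113.
The monopolist equates marginal revenue to marginal cost: 253 − 8Q = 43 + 2Q, so Q = 21. From demand, P = 169.
Change in total output: 21 − 35 = −14.

Q falls by 14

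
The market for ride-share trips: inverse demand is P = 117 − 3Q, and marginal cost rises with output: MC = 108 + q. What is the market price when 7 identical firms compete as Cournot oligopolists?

Cournot with 7 identical firms: the symmetric best-response condition is 117 − 24q = 108 + q. Each firm produces q = 0.36, total output Q = 2.52, price P = 109.44.

P = 109.44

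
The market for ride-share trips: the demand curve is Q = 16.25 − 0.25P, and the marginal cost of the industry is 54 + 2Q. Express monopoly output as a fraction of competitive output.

Inverting demand: P = 65 − 4Q.
The monopolist equates marginal revenue to marginal cost: 65 − 8Q = 54 + 2Q, so Q = 1.1. From demand, P = 60.6.
Under competition P = MC: 65 − 4Q = 54 + 2Q ⇒ Q = 11/6, P = 173/3.
Ratio Q_m/Q_c = 1.1/(11/6) = 0.6.

Q_m/Q_c = 0.6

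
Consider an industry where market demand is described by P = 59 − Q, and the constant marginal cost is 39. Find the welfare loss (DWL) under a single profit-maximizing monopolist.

Perfect competition: P = MC = 39, so 59 − Q = 39 and Q = 20.
A monopolist chooses Q where MR = MC. MR = 59 − 2Q; setting this equal to 39 gives Q = 10 and P = 49.
DWL is the triangle between Q = 10 and Q = 20: ½·(20 − 10)·(49 − 39) = 50.

DWL = 50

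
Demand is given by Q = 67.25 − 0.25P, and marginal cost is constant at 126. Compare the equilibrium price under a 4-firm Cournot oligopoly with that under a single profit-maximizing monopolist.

Inverting demand: P = 269 − 4Q.
Cournot with 4 identical firms: the symmetric best-response condition is 269 − 20q = 126. Each firm produces q = 7.15, total output Q = 28.6, price P = 154.6.
The monopolist equates marginal revenue to marginal cost: 269 − 8Q = 126, so Q = 17.875. From demand, P = 197.5.

Cournot: P = 154.6; Monopoly: P = 197.5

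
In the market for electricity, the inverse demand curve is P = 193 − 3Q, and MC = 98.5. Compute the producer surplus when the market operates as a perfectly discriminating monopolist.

PS = 1488.375

With perfect price discrimination, output is the efficient level Q = 31.5 (where demand meets MC), but every buyer pays their willingness to pay: CS = 0 and PS = total surplus.
PS = ½·(193 − 98.5)·31.5 = 1488.375.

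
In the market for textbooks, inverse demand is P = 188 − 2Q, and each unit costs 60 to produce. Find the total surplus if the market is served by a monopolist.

TS = 3072

The monopolist equates marginal revenue to marginal cost: 188 − 4Q = 60, so Q = 32. From demand, P = 124.
CS = ½·(188 − 124)·32 = 1024; PS = (124 − 60)·32 = 2048; TS = 3072.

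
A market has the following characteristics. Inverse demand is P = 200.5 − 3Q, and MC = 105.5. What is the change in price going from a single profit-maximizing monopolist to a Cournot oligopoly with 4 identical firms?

Monopoly sets MR = MC: 200.5 − 6Q = 105.5 ⇒ Q = 95/6, P = 200.5 − 3·95/6 = 153.
With 4 symmetric Cournot firms, each firm's FOC gives 200.5 − 15q = 105.5, so q = 19/3, Q = 4·19/3 = 76/3, and P = 124.5.
Change in price: 124.5 − 153 = −28.5.

Price falls by 28.5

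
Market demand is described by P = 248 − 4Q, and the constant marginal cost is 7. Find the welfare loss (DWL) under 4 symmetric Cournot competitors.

Competitive firms price at marginal cost: P = 7, giving Q = 60.25.
Cournot with 4 identical firms: the symmetric best-response condition is 248 − 20q = 7. Each firm produces q = 12.05, total output Q = 48.2, price P = 55.2.
DWL is the triangle between Q = 48.2 and Q = 60.25: ½·(60.25 − 48.2)·(55.2 − 7) = 290.405.

DWL = 290.405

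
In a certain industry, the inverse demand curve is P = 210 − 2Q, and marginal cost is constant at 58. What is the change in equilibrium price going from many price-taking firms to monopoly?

Under competition P = MC = 58, so Q = (210 − 58)/2 = 76.
Monopoly sets MR = MC: 210 − 4Q = 58 ⇒ Q = 38, P = 210 − 2·38 = 134.
Change in equilibrium price: 134 − 58 = 76.

P rises by 76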